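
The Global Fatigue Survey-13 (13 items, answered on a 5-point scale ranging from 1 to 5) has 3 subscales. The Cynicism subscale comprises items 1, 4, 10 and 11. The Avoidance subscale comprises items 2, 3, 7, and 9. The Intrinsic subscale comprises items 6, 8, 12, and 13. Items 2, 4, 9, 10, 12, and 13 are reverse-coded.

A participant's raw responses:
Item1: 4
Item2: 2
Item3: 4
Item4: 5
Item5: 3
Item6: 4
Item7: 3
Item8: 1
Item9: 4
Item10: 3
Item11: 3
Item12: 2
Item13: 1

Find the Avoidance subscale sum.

13

Avoidance items: 2, 3, 7, 9.
Of these, items 2 & 9 are reverse-coded; reverse-coded value = 6 − response.
  item 2: 6 − 2 = 4
  item 3: 4
  item 7: 3
  item 9: 6 − 4 = 2
Sum = 4 + 4 + 3 + 2 = 13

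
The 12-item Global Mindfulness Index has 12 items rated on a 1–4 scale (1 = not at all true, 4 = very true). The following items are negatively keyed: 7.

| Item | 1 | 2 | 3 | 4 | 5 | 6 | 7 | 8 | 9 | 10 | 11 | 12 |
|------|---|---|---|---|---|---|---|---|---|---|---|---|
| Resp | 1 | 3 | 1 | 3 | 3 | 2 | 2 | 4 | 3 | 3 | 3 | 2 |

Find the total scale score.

Reversing item 7 with 5 − raw:
Total = 1 + 3 + 1 + 3 + 3 + 2 + (5−2) + 4 + 3 + 3 + 3 + 2
      = 1 + 3 + 1 + 3 + 3 + 2 + 3 + 4 + 3 + 3 + 3 + 2 = 31

31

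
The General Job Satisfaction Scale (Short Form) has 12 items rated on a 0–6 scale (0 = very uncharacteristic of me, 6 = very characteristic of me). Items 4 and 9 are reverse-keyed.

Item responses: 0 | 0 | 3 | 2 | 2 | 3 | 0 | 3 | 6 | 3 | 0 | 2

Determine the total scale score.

Apply reverse scoring (reverse-coded value = 6 − response):
  item 4: 6 − 2 = 4
  item 9: 6 − 6 = 0
After reverse-coding: 0, 0, 3, 4, 2, 3, 0, 3, 0, 3, 0, 2
Total = 0 + 0 + 3 + 4 + 2 + 3 + 0 + 3 + 0 + 3 + 0 + 2 = 20

20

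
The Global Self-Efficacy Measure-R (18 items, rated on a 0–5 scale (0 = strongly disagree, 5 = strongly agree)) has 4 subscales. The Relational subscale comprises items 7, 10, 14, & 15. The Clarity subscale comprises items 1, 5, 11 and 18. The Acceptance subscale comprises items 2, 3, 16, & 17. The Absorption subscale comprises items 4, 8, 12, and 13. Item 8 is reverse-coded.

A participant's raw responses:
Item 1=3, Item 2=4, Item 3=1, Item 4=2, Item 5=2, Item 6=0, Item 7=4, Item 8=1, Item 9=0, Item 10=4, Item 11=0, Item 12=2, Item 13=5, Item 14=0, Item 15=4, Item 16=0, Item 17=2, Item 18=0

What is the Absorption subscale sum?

Absorption items: 4, 8, 12, 13.
Of these, item 8 is reverse-coded; reverse-coded value = 5 − response.
  item 4: 2
  item 8: 5 − 1 = 4
  item 12: 2
  item 13: 5
Sum = 2 + 4 + 2 + 5 = 13

13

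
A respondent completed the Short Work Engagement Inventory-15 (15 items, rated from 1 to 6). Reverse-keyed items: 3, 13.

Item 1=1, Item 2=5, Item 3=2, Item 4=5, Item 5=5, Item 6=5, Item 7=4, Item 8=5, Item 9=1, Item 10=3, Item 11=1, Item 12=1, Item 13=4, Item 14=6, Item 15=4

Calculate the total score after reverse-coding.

54

Reverse-keyed items use 7 − raw:
  item 3: 7 − 2 = 5
  item 13: 7 − 4 = 3
Scored responses: 1, 5, 5, 5, 5, 5, 4, 5, 1, 3, 1, 1, 3, 6, 4
Total = 1 + 5 + 5 + 5 + 5 + 5 + 4 + 5 + 1 + 3 + 1 + 1 + 3 + 6 + 4 = 54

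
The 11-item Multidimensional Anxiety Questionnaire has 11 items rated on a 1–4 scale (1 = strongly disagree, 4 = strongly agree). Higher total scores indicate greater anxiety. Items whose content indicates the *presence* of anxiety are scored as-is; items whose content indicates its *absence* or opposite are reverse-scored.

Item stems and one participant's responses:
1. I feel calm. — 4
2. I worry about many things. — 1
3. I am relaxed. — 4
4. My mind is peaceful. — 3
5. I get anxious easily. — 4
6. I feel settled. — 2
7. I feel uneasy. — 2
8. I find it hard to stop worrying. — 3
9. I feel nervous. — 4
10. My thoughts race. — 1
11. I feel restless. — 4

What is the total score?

26

Items 1, 3, 4, 6 describe the absence/opposite of anxiety → reverse-score.
on a 1–4 scale, reversed = 5 − raw.
  item 1: 5 − 4 = 1
  item 2: 1
  item 3: 5 − 4 = 1
  item 4: 5 − 3 = 2
  item 5: 4
  item 6: 5 − 2 = 3
  item 7: 2
  item 8: 3
  item 9: 4
  item 10: 1
  item 11: 4
Total = 1 + 1 + 1 + 2 + 4 + 3 + 2 + 3 + 4 + 1 + 4 = 26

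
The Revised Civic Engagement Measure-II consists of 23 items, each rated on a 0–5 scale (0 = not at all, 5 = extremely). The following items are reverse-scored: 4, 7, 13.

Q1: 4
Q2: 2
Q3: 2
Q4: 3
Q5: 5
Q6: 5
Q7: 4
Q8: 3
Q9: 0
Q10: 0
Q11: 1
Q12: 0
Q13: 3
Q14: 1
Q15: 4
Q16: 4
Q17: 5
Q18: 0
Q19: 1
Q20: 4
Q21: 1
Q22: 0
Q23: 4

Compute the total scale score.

Raw sum = 56. Reverse-scored items: 4, 7, 13; their raw sum = 10.
Each reversal replaces raw with 5 − raw, changing the total by 5 − 2·raw per item.
Total = 56 + 3·5 − 2·10 = 56 + 15 − 20 = 51

51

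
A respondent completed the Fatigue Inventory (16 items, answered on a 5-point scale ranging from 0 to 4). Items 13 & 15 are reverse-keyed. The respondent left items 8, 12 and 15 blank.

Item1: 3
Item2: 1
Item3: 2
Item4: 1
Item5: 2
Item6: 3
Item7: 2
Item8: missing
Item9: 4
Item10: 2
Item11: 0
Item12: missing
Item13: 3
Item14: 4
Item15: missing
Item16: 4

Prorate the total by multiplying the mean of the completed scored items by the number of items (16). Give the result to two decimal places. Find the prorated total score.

Reverse-coded (on a 0–4 scale, reversed = 4 − raw):
  item 13: 4 − 3 = 1
Completed scored items (13 of 16): 3, 1, 2, 1, 2, 3, 2, 4, 2, 0, 1, 4, 4; sum = 29.
Person mean = 29 / 13 ≈ 2.2308
Prorated total = (29 / 13) × 16 = 35.69 (to 2 dp)

35.69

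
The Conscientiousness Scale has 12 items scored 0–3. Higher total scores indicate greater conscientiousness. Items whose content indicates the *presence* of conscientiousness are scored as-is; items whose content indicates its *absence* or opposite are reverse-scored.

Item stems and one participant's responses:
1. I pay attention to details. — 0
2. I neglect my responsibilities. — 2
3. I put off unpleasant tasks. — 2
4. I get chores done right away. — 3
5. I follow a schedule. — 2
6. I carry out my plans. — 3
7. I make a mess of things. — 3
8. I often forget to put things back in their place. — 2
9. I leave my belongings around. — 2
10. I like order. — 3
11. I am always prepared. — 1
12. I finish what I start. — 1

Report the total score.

17

Items 2, 3, 7, 8, 9 describe the absence/opposite of conscientiousness → reverse-score.
reversed = (0+3) − raw = 3 − raw.
  item 1: 0
  item 2: 3 − 2 = 1
  item 3: 3 − 2 = 1
  item 4: 3
  item 5: 2
  item 6: 3
  item 7: 3 − 3 = 0
  item 8: 3 − 2 = 1
  item 9: 3 − 2 = 1
  item 10: 3
  item 11: 1
  item 12: 1
Total = 0 + 1 + 1 + 3 + 2 + 3 + 0 + 1 + 1 + 3 + 1 + 1 = 17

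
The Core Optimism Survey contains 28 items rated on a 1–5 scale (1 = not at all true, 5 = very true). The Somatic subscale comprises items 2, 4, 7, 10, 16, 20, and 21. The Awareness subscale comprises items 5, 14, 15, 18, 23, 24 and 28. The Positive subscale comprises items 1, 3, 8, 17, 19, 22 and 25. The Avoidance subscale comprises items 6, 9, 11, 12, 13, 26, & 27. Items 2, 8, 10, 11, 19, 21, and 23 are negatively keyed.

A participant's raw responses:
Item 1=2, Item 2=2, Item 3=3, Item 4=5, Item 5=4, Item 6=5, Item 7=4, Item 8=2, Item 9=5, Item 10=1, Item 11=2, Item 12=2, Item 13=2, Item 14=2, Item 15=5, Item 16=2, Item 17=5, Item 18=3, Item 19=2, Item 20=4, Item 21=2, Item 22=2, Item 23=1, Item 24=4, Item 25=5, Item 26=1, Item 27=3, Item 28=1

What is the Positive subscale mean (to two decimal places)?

Positive items: 1, 3, 8, 17, 19, 22, 25.
Of these, items 8 and 19 are negatively keyed; reverse-coded value = 6 − response.
  item 1: 2
  item 3: 3
  item 8: 6 − 2 = 4
  item 17: 5
  item 19: 6 − 2 = 4
  item 22: 2
  item 25: 5
Sum = 2 + 3 + 4 + 5 + 4 + 2 + 5 = 25
Mean = 25 / 7 = 3.57

3.57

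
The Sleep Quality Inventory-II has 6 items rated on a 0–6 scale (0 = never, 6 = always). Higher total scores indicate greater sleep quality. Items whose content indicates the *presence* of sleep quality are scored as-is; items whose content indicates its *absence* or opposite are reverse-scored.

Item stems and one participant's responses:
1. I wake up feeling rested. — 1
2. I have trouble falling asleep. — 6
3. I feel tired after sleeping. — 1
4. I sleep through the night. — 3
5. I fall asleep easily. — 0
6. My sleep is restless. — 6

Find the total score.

Items 2, 3, 6 describe the absence/opposite of sleep quality → reverse-score.
on a 0–6 scale, reversed = 6 − raw.
  item 1: 1
  item 2: 6 − 6 = 0
  item 3: 6 − 1 = 5
  item 4: 3
  item 5: 0
  item 6: 6 − 6 = 0
Total = 1 + 0 + 5 + 3 + 0 + 0 = 9

9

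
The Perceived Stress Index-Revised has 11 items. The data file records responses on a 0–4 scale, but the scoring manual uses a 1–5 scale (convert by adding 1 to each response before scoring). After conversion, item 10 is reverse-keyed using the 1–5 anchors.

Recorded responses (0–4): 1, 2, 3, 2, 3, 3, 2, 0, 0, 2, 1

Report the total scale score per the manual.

Convert to 1–5: 2, 3, 4, 3, 4, 4, 3, 1, 1, 3, 2
Reverse-coded (on a 1–5 scale, reversed = 6 − raw):
  item 10: 6 − 3 = 3
Scored: 2, 3, 4, 3, 4, 4, 3, 1, 1, 3, 2
Total = 30

30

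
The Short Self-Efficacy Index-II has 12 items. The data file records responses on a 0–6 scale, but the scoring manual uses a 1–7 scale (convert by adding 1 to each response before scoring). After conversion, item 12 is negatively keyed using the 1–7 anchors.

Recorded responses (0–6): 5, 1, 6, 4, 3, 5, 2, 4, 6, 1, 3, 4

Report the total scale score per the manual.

Convert to 1–7: 6, 2, 7, 5, 4, 6, 3, 5, 7, 2, 4, 5
Reverse-coded (reverse-coded value = 8 − response):
  item 12: 8 − 5 = 3
Scored: 6, 2, 7, 5, 4, 6, 3, 5, 7, 2, 4, 3
Total = 54

54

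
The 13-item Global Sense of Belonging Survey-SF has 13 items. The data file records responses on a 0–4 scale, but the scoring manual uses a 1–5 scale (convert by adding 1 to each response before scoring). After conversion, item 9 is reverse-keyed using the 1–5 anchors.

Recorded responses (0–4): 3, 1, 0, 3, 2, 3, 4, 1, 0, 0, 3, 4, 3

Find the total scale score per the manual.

Convert to 1–5: 4, 2, 1, 4, 3, 4, 5, 2, 1, 1, 4, 5, 4
Reverse-coded (reverse-coded value = 6 − response):
  item 9: 6 − 1 = 5
Scored: 4, 2, 1, 4, 3, 4, 5, 2, 5, 1, 4, 5, 4
Total = 44

44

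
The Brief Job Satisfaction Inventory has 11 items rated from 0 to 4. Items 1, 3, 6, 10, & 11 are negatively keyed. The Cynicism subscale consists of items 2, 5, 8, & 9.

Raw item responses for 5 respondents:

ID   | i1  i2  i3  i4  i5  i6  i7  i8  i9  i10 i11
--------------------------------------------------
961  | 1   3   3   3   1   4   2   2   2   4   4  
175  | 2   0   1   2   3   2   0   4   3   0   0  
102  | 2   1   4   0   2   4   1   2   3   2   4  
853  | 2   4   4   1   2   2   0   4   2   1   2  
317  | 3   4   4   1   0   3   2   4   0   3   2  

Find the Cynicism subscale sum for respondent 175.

Respondent 175 raw: 2, 0, 1, 2, 3, 2, 0, 4, 3, 0, 0.
Cynicism items: 2, 5, 8, 9.
Reverse-coded (reverse-coded value = 4 − response):
  item 2: 0
  item 5: 3
  item 8: 4
  item 9: 3
Sum = 0 + 3 + 4 + 3 = 10

10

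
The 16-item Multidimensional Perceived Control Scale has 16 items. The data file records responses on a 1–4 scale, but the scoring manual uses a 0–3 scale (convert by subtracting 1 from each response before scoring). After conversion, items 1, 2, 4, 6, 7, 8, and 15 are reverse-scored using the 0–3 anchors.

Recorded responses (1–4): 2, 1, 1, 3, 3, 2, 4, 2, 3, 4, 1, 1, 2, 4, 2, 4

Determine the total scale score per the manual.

Convert to 0–3: 1, 0, 0, 2, 2, 1, 3, 1, 2, 3, 0, 0, 1, 3, 1, 3
Reverse-coded (on a 0–3 scale, reversed = 3 − raw):
  item 1: 3 − 1 = 2
  item 2: 3 − 0 = 3
  item 4: 3 − 2 = 1
  item 6: 3 − 1 = 2
  item 7: 3 − 3 = 0
  item 8: 3 − 1 = 2
  item 15: 3 − 1 = 2
Scored: 2, 3, 0, 1, 2, 2, 0, 2, 2, 3, 0, 0, 1, 3, 2, 3
Total = 26

26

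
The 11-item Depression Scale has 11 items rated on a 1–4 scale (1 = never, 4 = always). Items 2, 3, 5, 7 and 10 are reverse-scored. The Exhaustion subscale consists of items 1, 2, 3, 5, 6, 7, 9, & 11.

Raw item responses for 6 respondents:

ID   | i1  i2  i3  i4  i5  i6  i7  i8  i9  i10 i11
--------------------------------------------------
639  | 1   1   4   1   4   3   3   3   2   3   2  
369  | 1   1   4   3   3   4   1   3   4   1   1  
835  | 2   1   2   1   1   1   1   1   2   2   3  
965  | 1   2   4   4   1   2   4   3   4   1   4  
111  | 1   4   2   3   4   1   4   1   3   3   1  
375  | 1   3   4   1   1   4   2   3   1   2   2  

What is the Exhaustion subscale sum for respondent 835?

23

Respondent 835 raw: 2, 1, 2, 1, 1, 1, 1, 1, 2, 2, 3.
Exhaustion items: 1, 2, 3, 5, 6, 7, 9, 11.
Reverse-coded (on a 1–4 scale, reversed = 5 − raw):
  item 1: 2
  item 2: 5 − 1 = 4
  item 3: 5 − 2 = 3
  item 5: 5 − 1 = 4
  item 6: 1
  item 7: 5 − 1 = 4
  item 9: 2
  item 11: 3
Sum = 2 + 4 + 3 + 4 + 1 + 4 + 2 + 3 = 23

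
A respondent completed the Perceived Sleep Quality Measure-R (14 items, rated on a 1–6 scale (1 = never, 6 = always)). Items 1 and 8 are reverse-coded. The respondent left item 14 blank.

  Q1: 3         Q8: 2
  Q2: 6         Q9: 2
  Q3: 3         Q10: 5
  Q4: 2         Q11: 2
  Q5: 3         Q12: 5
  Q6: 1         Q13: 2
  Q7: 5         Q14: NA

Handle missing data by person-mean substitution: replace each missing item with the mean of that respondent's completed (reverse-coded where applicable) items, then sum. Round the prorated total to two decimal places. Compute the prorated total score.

Reverse-coded (reversed = (1+6) − raw = 7 − raw):
  item 1: 7 − 3 = 4
  item 8: 7 − 2 = 5
Completed scored items (13 of 14): 4, 6, 3, 2, 3, 1, 5, 5, 2, 5, 2, 5, 2; sum = 45.
Person mean = 45 / 13 ≈ 3.4615
Prorated total = (45 / 13) × 14 = 48.46 (to 2 dp)

48.46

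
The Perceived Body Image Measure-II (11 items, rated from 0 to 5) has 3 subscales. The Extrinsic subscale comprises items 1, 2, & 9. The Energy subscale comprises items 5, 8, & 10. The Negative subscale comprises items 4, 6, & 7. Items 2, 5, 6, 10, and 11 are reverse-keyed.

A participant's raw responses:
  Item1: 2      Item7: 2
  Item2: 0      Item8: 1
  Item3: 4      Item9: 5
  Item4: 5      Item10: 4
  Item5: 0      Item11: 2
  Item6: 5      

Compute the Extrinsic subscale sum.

12

Extrinsic items: 1, 2, 9.
Of these, item 2 is reverse-keyed; on a 0–5 scale, reversed = 5 − raw.
  item 1: 2
  item 2: 5 − 0 = 5
  item 9: 5
Sum = 2 + 5 + 5 = 12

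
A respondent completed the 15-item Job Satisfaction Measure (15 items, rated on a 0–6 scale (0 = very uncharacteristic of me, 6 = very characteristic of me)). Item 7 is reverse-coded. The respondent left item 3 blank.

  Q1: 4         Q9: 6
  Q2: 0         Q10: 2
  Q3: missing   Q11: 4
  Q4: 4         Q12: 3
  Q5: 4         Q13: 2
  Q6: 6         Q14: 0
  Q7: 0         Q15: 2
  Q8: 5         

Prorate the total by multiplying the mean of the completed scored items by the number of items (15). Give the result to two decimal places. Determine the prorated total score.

Reverse-coded (reversed = (0+6) − raw = 6 − raw):
  item 7: 6 − 0 = 6
Completed scored items (14 of 15): 4, 0, 4, 4, 6, 6, 5, 6, 2, 4, 3, 2, 0, 2; sum = 48.
Person mean = 48 / 14 ≈ 3.4286
Prorated total = (48 / 14) × 15 = 51.43 (to 2 dp)

51.43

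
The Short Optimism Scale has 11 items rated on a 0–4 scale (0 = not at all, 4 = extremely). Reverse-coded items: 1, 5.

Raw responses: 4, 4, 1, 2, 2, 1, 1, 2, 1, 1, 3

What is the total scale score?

18

Reversing items 1 and 5 with 4 − raw:
Total = (4−4) + 4 + 1 + 2 + (4−2) + 1 + 1 + 2 + 1 + 1 + 3
      = 0 + 4 + 1 + 2 + 2 + 1 + 1 + 2 + 1 + 1 + 3 = 18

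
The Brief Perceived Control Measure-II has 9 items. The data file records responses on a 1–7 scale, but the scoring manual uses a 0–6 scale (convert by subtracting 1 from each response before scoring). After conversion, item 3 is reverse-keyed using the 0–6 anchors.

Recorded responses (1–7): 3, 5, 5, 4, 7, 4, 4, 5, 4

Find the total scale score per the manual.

30

Convert to 0–6: 2, 4, 4, 3, 6, 3, 3, 4, 3
Reverse-coded (reversed = (0+6) − raw = 6 − raw):
  item 3: 6 − 4 = 2
Scored: 2, 4, 2, 3, 6, 3, 3, 4, 3
Total = 30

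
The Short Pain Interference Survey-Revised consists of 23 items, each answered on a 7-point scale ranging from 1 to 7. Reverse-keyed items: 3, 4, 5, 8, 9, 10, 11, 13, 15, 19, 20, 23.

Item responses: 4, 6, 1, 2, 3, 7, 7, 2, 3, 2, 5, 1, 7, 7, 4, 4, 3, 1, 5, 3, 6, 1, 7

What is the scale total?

Raw sum = 91. Reverse-keyed items: 3, 4, 5, 8, 9, 10, 11, 13, 15, 19, 20, 23; their raw sum = 44.
Each reversal replaces raw with 8 − raw, changing the total by 8 − 2·raw per item.
Total = 91 + 12·8 − 2·44 = 91 + 96 − 88 = 99

99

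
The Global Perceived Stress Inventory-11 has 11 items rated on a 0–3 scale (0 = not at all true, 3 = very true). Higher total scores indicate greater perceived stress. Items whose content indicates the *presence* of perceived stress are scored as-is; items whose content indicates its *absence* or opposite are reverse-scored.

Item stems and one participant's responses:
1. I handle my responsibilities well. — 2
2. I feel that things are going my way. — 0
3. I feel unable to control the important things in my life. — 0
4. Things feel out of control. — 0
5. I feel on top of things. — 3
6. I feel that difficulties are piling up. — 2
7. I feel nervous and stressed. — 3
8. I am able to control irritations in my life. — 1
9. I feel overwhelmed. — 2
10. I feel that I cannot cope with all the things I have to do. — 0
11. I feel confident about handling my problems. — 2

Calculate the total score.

Items 1, 2, 5, 8, 11 describe the absence/opposite of perceived stress → reverse-score.
on a 0–3 scale, reversed = 3 − raw.
  item 1: 3 − 2 = 1
  item 2: 3 − 0 = 3
  item 3: 0
  item 4: 0
  item 5: 3 − 3 = 0
  item 6: 2
  item 7: 3
  item 8: 3 − 1 = 2
  item 9: 2
  item 10: 0
  item 11: 3 − 2 = 1
Total = 1 + 3 + 0 + 0 + 0 + 2 + 3 + 2 + 2 + 0 + 1 = 14

14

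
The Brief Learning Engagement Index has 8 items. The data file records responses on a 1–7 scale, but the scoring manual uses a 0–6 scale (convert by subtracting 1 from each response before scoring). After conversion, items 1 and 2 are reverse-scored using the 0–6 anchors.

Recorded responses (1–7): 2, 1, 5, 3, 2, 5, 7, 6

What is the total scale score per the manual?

Convert to 0–6: 1, 0, 4, 2, 1, 4, 6, 5
Reverse-coded (on a 0–6 scale, reversed = 6 − raw):
  item 1: 6 − 1 = 5
  item 2: 6 − 0 = 6
Scored: 5, 6, 4, 2, 1, 4, 6, 5
Total = 33

33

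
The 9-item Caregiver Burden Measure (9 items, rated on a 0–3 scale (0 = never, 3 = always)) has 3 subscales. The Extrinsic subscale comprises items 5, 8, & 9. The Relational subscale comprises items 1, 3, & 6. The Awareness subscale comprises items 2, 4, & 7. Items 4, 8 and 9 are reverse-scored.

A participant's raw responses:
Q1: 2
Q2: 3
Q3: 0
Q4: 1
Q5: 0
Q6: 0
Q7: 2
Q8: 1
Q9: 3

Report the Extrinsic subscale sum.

2

Extrinsic items: 5, 8, 9.
Of these, items 8 & 9 are reverse-scored; reverse-coded value = 3 − response.
  item 5: 0
  item 8: 3 − 1 = 2
  item 9: 3 − 3 = 0
Sum = 0 + 2 + 0 = 2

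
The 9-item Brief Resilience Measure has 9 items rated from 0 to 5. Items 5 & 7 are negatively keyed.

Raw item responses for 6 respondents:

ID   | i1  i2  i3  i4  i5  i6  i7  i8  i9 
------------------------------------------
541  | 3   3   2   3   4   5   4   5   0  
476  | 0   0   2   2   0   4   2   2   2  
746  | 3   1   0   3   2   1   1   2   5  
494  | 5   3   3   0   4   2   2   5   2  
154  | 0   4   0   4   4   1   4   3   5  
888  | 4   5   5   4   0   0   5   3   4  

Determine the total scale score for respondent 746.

Respondent 746 raw: 3, 1, 0, 3, 2, 1, 1, 2, 5.
Reverse-coded (on a 0–5 scale, reversed = 5 − raw):
  item 1: 3
  item 2: 1
  item 3: 0
  item 4: 3
  item 5: 5 − 2 = 3
  item 6: 1
  item 7: 5 − 1 = 4
  item 8: 2
  item 9: 5
Sum = 3 + 1 + 0 + 3 + 3 + 1 + 4 + 2 + 5 = 22

22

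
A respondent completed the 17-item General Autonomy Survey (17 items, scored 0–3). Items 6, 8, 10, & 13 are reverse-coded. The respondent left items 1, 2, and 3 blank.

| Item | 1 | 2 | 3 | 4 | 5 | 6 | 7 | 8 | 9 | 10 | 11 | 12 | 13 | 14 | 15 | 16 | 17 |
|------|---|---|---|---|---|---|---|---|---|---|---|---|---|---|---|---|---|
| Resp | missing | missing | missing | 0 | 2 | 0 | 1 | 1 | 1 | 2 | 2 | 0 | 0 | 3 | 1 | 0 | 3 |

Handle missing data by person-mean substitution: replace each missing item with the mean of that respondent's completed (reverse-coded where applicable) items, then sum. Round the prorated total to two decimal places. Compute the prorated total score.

26.71

Reverse-coded (on a 0–3 scale, reversed = 3 − raw):
  item 6: 3 − 0 = 3
  item 8: 3 − 1 = 2
  item 10: 3 − 2 = 1
  item 13: 3 − 0 = 3
Completed scored items (14 of 17): 0, 2, 3, 1, 2, 1, 1, 2, 0, 3, 3, 1, 0, 3; sum = 22.
Person mean = 22 / 14 ≈ 1.5714
Prorated total = (22 / 14) × 17 = 26.71 (to 2 dp)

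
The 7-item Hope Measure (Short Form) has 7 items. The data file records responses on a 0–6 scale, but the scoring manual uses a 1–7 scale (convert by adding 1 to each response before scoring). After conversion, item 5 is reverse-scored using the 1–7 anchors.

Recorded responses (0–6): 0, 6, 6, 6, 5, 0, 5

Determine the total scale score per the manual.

31

Convert to 1–7: 1, 7, 7, 7, 6, 1, 6
Reverse-coded (on a 1–7 scale, reversed = 8 − raw):
  item 5: 8 − 6 = 2
Scored: 1, 7, 7, 7, 2, 1, 6
Total = 31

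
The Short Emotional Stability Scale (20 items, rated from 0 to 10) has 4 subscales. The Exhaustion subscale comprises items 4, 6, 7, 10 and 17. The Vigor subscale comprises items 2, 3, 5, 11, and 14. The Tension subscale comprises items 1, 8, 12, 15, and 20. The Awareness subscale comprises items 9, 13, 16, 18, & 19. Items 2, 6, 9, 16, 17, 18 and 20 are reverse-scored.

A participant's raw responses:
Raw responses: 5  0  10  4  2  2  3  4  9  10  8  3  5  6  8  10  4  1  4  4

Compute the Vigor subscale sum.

Vigor items: 2, 3, 5, 11, 14.
Of these, item 2 is reverse-scored; on a 0–10 scale, reversed = 10 − raw.
  item 2: 10 − 0 = 10
  item 3: 10
  item 5: 2
  item 11: 8
  item 14: 6
Sum = 10 + 10 + 2 + 8 + 6 = 36

36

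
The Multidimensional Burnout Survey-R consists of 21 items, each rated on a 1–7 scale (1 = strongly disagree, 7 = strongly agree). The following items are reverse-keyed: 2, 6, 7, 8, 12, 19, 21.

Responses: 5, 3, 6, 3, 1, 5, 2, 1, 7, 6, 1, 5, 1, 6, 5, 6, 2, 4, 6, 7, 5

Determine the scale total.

89

Reverse-coded items (reversed = (1+7) − raw = 8 − raw):
  item 2: 8 − 3 = 5
  item 6: 8 − 5 = 3
  item 7: 8 − 2 = 6
  item 8: 8 − 1 = 7
  item 12: 8 − 5 = 3
  item 19: 8 − 6 = 2
  item 21: 8 − 5 = 3
Scored items: 5, 5, 6, 3, 1, 3, 6, 7, 7, 6, 1, 3, 1, 6, 5, 6, 2, 4, 2, 7, 3
Total = 5 + 5 + 6 + 3 + 1 + 3 + 6 + 7 + 7 + 6 + 1 + 3 + 1 + 6 + 5 + 6 + 2 + 4 + 2 + 7 + 3 = 89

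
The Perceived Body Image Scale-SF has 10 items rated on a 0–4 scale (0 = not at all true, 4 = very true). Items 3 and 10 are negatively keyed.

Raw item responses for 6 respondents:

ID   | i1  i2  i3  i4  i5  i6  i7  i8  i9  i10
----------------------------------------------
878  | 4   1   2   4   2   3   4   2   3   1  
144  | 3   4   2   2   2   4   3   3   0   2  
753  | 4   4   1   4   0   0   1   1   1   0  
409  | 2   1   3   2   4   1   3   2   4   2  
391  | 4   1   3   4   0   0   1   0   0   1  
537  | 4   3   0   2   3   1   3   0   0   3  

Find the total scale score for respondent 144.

Respondent 144 raw: 3, 4, 2, 2, 2, 4, 3, 3, 0, 2.
Reverse-coded (reverse-coded value = 4 − response):
  item 1: 3
  item 2: 4
  item 3: 4 − 2 = 2
  item 4: 2
  item 5: 2
  item 6: 4
  item 7: 3
  item 8: 3
  item 9: 0
  item 10: 4 − 2 = 2
Sum = 3 + 4 + 2 + 2 + 2 + 4 + 3 + 3 + 0 + 2 = 25

25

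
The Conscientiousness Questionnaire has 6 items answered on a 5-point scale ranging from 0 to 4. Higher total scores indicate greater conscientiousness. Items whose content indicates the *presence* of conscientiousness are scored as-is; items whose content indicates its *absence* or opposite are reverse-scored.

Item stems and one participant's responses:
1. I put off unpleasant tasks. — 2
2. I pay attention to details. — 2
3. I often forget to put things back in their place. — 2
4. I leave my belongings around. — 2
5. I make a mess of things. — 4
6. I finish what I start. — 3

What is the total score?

11

Items 1, 3, 4, 5 describe the absence/opposite of conscientiousness → reverse-score.
on a 0–4 scale, reversed = 4 − raw.
  item 1: 4 − 2 = 2
  item 2: 2
  item 3: 4 − 2 = 2
  item 4: 4 − 2 = 2
  item 5: 4 − 4 = 0
  item 6: 3
Total = 2 + 2 + 2 + 2 + 0 + 3 = 11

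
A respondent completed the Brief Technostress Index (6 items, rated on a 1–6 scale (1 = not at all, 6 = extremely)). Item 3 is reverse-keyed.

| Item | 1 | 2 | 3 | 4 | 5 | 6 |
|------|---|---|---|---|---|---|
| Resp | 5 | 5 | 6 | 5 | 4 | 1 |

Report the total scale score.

Apply reverse scoring (reverse-coded value = 7 − response):
  item 3: 7 − 6 = 1
After reverse-coding: 5, 5, 1, 5, 4, 1
Total = 5 + 5 + 1 + 5 + 4 + 1 = 21

21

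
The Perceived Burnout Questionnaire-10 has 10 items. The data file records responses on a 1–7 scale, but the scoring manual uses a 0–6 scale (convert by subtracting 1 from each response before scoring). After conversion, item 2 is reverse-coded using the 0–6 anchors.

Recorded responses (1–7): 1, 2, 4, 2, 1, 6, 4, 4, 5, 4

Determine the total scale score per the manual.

Convert to 0–6: 0, 1, 3, 1, 0, 5, 3, 3, 4, 3
Reverse-coded (reversed = (0+6) − raw = 6 − raw):
  item 2: 6 − 1 = 5
Scored: 0, 5, 3, 1, 0, 5, 3, 3, 4, 3
Total = 27

27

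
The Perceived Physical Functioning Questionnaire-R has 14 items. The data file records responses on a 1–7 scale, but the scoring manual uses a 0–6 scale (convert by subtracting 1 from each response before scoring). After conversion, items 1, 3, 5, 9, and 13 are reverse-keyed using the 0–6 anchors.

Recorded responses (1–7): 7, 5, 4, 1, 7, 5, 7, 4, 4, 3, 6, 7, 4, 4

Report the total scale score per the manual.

42

Convert to 0–6: 6, 4, 3, 0, 6, 4, 6, 3, 3, 2, 5, 6, 3, 3
Reverse-coded (reversed = (0+6) − raw = 6 − raw):
  item 1: 6 − 6 = 0
  item 3: 6 − 3 = 3
  item 5: 6 − 6 = 0
  item 9: 6 − 3 = 3
  item 13: 6 − 3 = 3
Scored: 0, 4, 3, 0, 0, 4, 6, 3, 3, 2, 5, 6, 3, 3
Total = 42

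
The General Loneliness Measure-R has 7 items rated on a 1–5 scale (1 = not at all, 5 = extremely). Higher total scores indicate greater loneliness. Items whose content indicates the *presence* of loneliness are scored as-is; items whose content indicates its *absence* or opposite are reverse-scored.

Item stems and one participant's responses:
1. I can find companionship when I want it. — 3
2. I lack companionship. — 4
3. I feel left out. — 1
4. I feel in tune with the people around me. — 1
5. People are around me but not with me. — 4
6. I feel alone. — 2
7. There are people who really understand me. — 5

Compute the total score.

Items 1, 4, 7 describe the absence/opposite of loneliness → reverse-score.
on a 1–5 scale, reversed = 6 − raw.
  item 1: 6 − 3 = 3
  item 2: 4
  item 3: 1
  item 4: 6 − 1 = 5
  item 5: 4
  item 6: 2
  item 7: 6 − 5 = 1
Total = 3 + 4 + 1 + 5 + 4 + 2 + 1 = 20

20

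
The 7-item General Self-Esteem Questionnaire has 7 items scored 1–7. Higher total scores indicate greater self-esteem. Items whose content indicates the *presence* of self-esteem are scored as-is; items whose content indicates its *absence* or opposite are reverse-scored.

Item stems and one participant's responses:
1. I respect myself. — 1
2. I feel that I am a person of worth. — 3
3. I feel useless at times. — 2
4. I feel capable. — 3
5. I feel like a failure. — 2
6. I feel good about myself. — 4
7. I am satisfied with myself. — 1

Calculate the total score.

24

Items 3, 5 describe the absence/opposite of self-esteem → reverse-score.
reverse-coded value = 8 − response.
  item 1: 1
  item 2: 3
  item 3: 8 − 2 = 6
  item 4: 3
  item 5: 8 − 2 = 6
  item 6: 4
  item 7: 1
Total = 1 + 3 + 6 + 3 + 6 + 4 + 1 = 24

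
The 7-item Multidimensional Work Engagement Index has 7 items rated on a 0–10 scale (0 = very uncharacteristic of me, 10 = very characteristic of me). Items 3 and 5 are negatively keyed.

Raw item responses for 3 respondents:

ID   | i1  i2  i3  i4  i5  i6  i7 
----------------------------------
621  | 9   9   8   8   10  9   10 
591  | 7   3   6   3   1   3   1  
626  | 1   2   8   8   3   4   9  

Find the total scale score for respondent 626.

Respondent 626 raw: 1, 2, 8, 8, 3, 4, 9.
Reverse-coded (reversed = (0+10) − raw = 10 − raw):
  item 1: 1
  item 2: 2
  item 3: 10 − 8 = 2
  item 4: 8
  item 5: 10 − 3 = 7
  item 6: 4
  item 7: 9
Sum = 1 + 2 + 2 + 8 + 7 + 4 + 9 = 33

33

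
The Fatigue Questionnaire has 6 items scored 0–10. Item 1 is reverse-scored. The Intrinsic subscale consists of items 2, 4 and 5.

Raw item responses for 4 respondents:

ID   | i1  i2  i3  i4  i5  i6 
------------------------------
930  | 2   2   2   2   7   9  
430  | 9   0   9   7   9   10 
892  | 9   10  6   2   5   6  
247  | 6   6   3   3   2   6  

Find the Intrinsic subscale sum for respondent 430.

Respondent 430 raw: 9, 0, 9, 7, 9, 10.
Intrinsic items: 2, 4, 5.
Reverse-coded (reversed = (0+10) − raw = 10 − raw):
  item 2: 0
  item 4: 7
  item 5: 9
Sum = 0 + 7 + 9 = 16

16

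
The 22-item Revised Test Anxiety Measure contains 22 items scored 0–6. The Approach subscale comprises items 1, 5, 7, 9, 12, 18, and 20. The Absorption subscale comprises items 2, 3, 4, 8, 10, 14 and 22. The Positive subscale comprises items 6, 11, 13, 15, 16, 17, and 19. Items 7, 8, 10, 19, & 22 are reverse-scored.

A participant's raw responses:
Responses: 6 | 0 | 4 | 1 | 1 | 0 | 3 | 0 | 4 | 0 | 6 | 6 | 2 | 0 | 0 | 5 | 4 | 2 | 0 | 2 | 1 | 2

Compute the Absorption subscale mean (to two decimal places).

3.00

Absorption items: 2, 3, 4, 8, 10, 14, 22.
Of these, items 8, 10, & 22 are reverse-scored; reverse-coded value = 6 − response.
  item 2: 0
  item 3: 4
  item 4: 1
  item 8: 6 − 0 = 6
  item 10: 6 − 0 = 6
  item 14: 0
  item 22: 6 − 2 = 4
Sum = 0 + 4 + 1 + 6 + 6 + 0 + 4 = 21
Mean = 21 / 7 = 3.00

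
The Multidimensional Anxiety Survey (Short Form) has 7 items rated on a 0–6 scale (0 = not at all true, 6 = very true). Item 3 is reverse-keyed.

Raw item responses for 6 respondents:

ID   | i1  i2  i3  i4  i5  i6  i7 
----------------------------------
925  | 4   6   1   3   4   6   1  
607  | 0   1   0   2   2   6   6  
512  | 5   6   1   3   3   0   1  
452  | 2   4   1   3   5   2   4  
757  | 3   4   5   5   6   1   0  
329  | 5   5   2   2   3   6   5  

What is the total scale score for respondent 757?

20

Respondent 757 raw: 3, 4, 5, 5, 6, 1, 0.
Reverse-coded (reverse-coded value = 6 − response):
  item 1: 3
  item 2: 4
  item 3: 6 − 5 = 1
  item 4: 5
  item 5: 6
  item 6: 1
  item 7: 0
Sum = 3 + 4 + 1 + 5 + 6 + 1 + 0 = 20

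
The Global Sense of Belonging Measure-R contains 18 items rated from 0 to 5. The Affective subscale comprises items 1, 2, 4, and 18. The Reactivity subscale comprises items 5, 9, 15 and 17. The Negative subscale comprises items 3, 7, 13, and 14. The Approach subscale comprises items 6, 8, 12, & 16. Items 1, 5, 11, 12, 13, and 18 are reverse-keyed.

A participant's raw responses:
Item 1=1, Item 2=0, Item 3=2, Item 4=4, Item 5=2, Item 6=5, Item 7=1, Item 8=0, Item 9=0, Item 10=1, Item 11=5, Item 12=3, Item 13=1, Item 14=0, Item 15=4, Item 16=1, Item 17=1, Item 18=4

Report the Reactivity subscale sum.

Reactivity items: 5, 9, 15, 17.
Of these, item 5 is reverse-keyed; reversed = (0+5) − raw = 5 − raw.
  item 5: 5 − 2 = 3
  item 9: 0
  item 15: 4
  item 17: 1
Sum = 3 + 0 + 4 + 1 = 8

8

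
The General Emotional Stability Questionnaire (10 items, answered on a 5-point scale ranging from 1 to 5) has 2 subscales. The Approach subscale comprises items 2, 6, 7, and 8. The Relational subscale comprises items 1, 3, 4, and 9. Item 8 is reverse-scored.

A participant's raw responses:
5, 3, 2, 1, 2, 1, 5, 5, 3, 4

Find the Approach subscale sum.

Approach items: 2, 6, 7, 8.
Of these, item 8 is reverse-scored; reverse-coded value = 6 − response.
  item 2: 3
  item 6: 1
  item 7: 5
  item 8: 6 − 5 = 1
Sum = 3 + 1 + 5 + 1 = 10

10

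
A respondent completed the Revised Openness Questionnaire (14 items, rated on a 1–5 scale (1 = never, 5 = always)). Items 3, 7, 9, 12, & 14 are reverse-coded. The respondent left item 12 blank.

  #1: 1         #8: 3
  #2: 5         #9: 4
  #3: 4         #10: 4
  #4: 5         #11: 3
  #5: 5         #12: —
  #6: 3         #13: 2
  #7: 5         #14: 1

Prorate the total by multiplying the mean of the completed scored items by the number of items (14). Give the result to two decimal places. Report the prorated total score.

44.15

Reverse-coded (reversed = (1+5) − raw = 6 − raw):
  item 3: 6 − 4 = 2
  item 7: 6 − 5 = 1
  item 9: 6 − 4 = 2
  item 14: 6 − 1 = 5
Completed scored items (13 of 14): 1, 5, 2, 5, 5, 3, 1, 3, 2, 4, 3, 2, 5; sum = 41.
Person mean = 41 / 13 ≈ 3.1538
Prorated total = (41 / 13) × 14 = 44.15 (to 2 dp)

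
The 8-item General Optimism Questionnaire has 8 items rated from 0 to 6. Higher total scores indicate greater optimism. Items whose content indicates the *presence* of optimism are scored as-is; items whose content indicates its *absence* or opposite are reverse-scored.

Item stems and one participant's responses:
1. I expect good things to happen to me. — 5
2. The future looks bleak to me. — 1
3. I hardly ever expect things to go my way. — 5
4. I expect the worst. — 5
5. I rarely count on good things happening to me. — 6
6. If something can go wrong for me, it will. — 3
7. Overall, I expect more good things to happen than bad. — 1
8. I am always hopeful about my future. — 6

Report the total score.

Items 2, 3, 4, 5, 6 describe the absence/opposite of optimism → reverse-score.
on a 0–6 scale, reversed = 6 − raw.
  item 1: 5
  item 2: 6 − 1 = 5
  item 3: 6 − 5 = 1
  item 4: 6 − 5 = 1
  item 5: 6 − 6 = 0
  item 6: 6 − 3 = 3
  item 7: 1
  item 8: 6
Total = 5 + 5 + 1 + 1 + 0 + 3 + 1 + 6 = 22

22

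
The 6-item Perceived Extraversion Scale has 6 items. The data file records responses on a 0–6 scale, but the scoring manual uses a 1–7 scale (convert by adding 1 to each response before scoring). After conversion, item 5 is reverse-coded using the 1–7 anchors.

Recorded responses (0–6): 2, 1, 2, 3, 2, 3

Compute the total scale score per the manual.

21

Convert to 1–7: 3, 2, 3, 4, 3, 4
Reverse-coded (reverse-coded value = 8 − response):
  item 5: 8 − 3 = 5
Scored: 3, 2, 3, 4, 5, 4
Total = 21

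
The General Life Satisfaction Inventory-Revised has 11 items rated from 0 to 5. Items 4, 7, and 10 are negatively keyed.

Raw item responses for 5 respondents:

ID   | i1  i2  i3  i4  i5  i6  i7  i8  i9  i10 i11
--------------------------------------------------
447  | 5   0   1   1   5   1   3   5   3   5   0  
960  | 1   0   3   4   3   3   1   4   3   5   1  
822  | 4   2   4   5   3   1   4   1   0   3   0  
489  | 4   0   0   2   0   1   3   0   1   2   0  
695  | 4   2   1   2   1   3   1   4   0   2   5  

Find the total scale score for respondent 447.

Respondent 447 raw: 5, 0, 1, 1, 5, 1, 3, 5, 3, 5, 0.
Reverse-coded (on a 0–5 scale, reversed = 5 − raw):
  item 1: 5
  item 2: 0
  item 3: 1
  item 4: 5 − 1 = 4
  item 5: 5
  item 6: 1
  item 7: 5 − 3 = 2
  item 8: 5
  item 9: 3
  item 10: 5 − 5 = 0
  item 11: 0
Sum = 5 + 0 + 1 + 4 + 5 + 1 + 2 + 5 + 3 + 0 + 0 = 26

26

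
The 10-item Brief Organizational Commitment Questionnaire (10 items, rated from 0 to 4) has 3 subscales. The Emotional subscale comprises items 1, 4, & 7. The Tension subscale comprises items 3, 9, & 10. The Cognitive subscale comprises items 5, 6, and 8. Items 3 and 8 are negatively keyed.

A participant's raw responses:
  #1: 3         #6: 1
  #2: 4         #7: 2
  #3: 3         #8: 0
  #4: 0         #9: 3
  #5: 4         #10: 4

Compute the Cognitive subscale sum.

9

Cognitive items: 5, 6, 8.
Of these, item 8 is negatively keyed; reverse-coded value = 4 − response.
  item 5: 4
  item 6: 1
  item 8: 4 − 0 = 4
Sum = 4 + 1 + 4 = 9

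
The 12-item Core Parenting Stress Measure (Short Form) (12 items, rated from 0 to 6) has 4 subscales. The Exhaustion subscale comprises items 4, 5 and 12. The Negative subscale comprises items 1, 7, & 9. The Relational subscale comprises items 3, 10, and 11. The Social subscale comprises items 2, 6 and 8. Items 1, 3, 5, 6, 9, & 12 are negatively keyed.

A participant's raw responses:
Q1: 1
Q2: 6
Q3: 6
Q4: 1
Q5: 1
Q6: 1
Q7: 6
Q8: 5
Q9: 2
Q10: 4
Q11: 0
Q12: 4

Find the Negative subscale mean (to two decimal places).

Negative items: 1, 7, 9.
Of these, items 1 and 9 are negatively keyed; reversed = (0+6) − raw = 6 − raw.
  item 1: 6 − 1 = 5
  item 7: 6
  item 9: 6 − 2 = 4
Sum = 5 + 6 + 4 = 15
Mean = 15 / 3 = 5.00

5.00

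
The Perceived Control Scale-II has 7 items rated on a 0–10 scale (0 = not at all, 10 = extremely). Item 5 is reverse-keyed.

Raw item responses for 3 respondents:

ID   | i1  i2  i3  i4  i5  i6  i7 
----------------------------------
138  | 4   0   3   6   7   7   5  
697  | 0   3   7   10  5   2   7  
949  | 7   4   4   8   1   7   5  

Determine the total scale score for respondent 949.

44

Respondent 949 raw: 7, 4, 4, 8, 1, 7, 5.
Reverse-coded (reversed = (0+10) − raw = 10 − raw):
  item 1: 7
  item 2: 4
  item 3: 4
  item 4: 8
  item 5: 10 − 1 = 9
  item 6: 7
  item 7: 5
Sum = 7 + 4 + 4 + 8 + 9 + 7 + 5 = 44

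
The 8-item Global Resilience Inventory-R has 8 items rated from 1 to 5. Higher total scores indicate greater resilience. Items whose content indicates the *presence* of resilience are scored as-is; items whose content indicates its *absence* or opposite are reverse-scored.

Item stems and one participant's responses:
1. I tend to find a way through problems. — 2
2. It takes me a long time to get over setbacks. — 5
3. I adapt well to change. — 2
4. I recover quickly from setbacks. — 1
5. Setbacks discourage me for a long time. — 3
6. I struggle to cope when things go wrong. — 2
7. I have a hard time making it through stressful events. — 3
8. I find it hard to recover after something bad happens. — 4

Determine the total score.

Items 2, 5, 6, 7, 8 describe the absence/opposite of resilience → reverse-score.
reverse-coded value = 6 − response.
  item 1: 2
  item 2: 6 − 5 = 1
  item 3: 2
  item 4: 1
  item 5: 6 − 3 = 3
  item 6: 6 − 2 = 4
  item 7: 6 − 3 = 3
  item 8: 6 − 4 = 2
Total = 2 + 1 + 2 + 1 + 3 + 4 + 3 + 2 = 18

18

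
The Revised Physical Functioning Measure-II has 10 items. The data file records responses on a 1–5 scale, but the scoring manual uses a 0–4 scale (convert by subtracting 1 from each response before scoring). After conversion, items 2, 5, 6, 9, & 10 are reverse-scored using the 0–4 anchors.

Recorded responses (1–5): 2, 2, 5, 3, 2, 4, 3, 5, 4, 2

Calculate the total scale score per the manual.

24

Convert to 0–4: 1, 1, 4, 2, 1, 3, 2, 4, 3, 1
Reverse-coded (reverse-coded value = 4 − response):
  item 2: 4 − 1 = 3
  item 5: 4 − 1 = 3
  item 6: 4 − 3 = 1
  item 9: 4 − 3 = 1
  item 10: 4 − 1 = 3
Scored: 1, 3, 4, 2, 3, 1, 2, 4, 1, 3
Total = 24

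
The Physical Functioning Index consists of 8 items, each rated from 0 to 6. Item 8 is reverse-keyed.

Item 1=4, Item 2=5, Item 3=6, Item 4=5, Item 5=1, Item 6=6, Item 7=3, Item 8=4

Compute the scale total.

32

Reversing item 8 with 6 − raw:
Total = 4 + 5 + 6 + 5 + 1 + 6 + 3 + (6−4)
      = 4 + 5 + 6 + 5 + 1 + 6 + 3 + 2 = 32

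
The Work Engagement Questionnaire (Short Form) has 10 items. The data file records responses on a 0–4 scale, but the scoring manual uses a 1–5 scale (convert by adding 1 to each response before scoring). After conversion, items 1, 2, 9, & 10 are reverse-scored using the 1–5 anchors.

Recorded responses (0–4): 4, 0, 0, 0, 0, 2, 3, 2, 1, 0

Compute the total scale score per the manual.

28

Convert to 1–5: 5, 1, 1, 1, 1, 3, 4, 3, 2, 1
Reverse-coded (reverse-coded value = 6 − response):
  item 1: 6 − 5 = 1
  item 2: 6 − 1 = 5
  item 9: 6 − 2 = 4
  item 10: 6 − 1 = 5
Scored: 1, 5, 1, 1, 1, 3, 4, 3, 4, 5
Total = 28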